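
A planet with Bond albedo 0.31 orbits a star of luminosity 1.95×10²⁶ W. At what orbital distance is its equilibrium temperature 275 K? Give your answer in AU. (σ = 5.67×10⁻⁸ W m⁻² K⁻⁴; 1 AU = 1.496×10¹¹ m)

From T_eq⁴ = L(1−A)/(16πσd²): d = √[L(1−A)/(16πσT_eq⁴)].
d = √[1.95×10²⁶ × 0.69 / (16π × 5.67×10⁻⁸ × (275)⁴)] = 9.09×10¹⁰ m = 0.607 AU.

d ≈ 0.607 AU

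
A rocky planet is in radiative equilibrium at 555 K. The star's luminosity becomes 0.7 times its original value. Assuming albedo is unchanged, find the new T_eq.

T_eq ∝ L^(1/4) · d^(−1/2).
T′ = 555 × 0.7^(1/4) = 508 K.

T_eq ≈ 508 K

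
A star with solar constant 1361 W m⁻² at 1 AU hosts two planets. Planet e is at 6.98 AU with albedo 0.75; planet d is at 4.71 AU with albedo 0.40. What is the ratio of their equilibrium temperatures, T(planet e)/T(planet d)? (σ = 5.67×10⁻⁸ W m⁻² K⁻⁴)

T₁/T₂ ≈ 0.660

T_eq = [S₀(1−A)/(4σd²)]^(1/4), so T ∝ (1−A)^(1/4) / √d.
T₁ = [1361×0.25/(4×5.67×10⁻⁸×6.98²)]^(1/4) = 74.49 K.
T₂ = [1361×0.60/(4×5.67×10⁻⁸×4.71²)]^(1/4) = 112.87 K.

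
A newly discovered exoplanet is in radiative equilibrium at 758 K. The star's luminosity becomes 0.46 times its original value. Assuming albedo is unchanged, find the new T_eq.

T_eq ∝ L^(1/4) · d^(−1/2).
T′ = 758 × 0.46^(1/4) = 624 K.

T_eq ≈ 624 K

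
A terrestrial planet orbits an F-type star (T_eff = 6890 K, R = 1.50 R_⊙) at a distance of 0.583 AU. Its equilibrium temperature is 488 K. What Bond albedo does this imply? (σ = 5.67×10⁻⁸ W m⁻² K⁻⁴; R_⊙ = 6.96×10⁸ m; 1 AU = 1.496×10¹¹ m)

R_⋆ = 1.50 × 6.96×10⁸ = 1.04×10⁹ m.
d = 0.583 AU = 8.72×10¹⁰ m.
L = 4πR_⋆²σT_⋆⁴ = 4π(1.04×10⁹)² × 5.67×10⁻⁸ × (6890)⁴ = 1.75×10²⁷ W.
S = L/(4πd²) = 1.83×10⁴ W m⁻².
From T_eq⁴ = S(1−A)/(4σ): 1−A = 4σT_eq⁴/S.
1−A = 4 × 5.67×10⁻⁸ × (488)⁴ / 1.83×10⁴ = 0.703.

A ≈ 0.30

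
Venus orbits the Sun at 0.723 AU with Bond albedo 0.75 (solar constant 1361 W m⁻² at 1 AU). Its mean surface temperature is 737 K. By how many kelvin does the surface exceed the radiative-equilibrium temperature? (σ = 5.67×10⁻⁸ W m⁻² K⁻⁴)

S = 1361/0.723² = 2604 W m⁻².
T_eq = [S(1−A)/(4σ)]^(1/4) = [2604×0.25/(4×5.67×10⁻⁸)]^(1/4) = 231.5 K.
ΔT = T_surf − T_eq = 737 − 231.5.

ΔT ≈ 505.5 K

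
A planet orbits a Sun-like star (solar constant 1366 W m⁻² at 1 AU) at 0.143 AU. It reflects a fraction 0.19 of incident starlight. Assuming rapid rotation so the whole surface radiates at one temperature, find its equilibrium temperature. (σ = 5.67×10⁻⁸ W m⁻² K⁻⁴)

T_eq ≈ 699 K

Flux at 0.143 AU: S = 1366/0.143² = 6.68×10⁴ W m⁻².
Energy balance: absorbed = emitted ⇒ πR²·S(1−A) = 4πR²·σT_eq⁴, so T_eq⁴ = S(1−A)/(4σ).
T_eq = [6.68×10⁴ × 0.81 / (4 × 5.67×10⁻⁸)]^(1/4) = (2.39×10¹¹)^(1/4) = 699 K.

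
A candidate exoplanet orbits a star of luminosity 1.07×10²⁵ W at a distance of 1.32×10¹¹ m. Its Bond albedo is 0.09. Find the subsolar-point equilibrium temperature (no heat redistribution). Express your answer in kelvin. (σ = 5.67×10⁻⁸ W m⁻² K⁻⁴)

T_ss ≈ 167 K

Flux: S = L/(4πd²) = 1.07×10²⁵/(4π×(1.32×10¹¹)²) = 48.9 W m⁻².
At the subsolar point the surface absorbs S(1−A) and emits σT⁴ per unit area — no factor of 4, since only the local patch is in balance.
T = [48.9 × 0.91 / 5.67×10⁻⁸]^(1/4) = (7.84×10⁸)^(1/4) = 167 K.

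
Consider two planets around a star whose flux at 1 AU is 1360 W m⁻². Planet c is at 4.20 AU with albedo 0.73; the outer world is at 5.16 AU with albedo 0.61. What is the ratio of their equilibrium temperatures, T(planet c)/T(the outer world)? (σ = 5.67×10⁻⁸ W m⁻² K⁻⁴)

T₁/T₂ ≈ 1.011

T_eq = [S₀(1−A)/(4σd²)]^(1/4), so T ∝ (1−A)^(1/4) / √d.
T₁ = [1360×0.27/(4×5.67×10⁻⁸×4.20²)]^(1/4) = 97.88 K.
T₂ = [1360×0.39/(4×5.67×10⁻⁸×5.16²)]^(1/4) = 96.81 K.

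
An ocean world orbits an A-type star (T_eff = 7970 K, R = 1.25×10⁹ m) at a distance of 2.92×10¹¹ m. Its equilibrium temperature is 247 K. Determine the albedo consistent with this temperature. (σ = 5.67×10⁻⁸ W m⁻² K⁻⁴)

L = 4πR_⋆²σT_⋆⁴ = 4π(1.25×10⁹)² × 5.67×10⁻⁸ × (7970)⁴ = 4.49×10²⁷ W.
S = L/(4πd²) = 4190 W m⁻².
From T_eq⁴ = S(1−A)/(4σ): 1−A = 4σT_eq⁴/S.
1−A = 4 × 5.67×10⁻⁸ × (247)⁴ / 4190 = 0.201.

A ≈ 0.80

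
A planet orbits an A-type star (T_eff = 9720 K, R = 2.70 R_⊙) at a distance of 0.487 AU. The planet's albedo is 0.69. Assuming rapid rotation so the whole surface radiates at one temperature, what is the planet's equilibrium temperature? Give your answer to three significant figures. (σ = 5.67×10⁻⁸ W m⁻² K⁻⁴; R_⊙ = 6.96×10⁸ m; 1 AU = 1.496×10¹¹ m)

T_eq ≈ 824 K

R_⋆ = 2.70 × 6.96×10⁸ = 1.88×10⁹ m.
d = 0.487 AU = 7.29×10¹⁰ m.
L = 4πR_⋆²σT_⋆⁴ = 4π(1.88×10⁹)² × 5.67×10⁻⁸ × (9720)⁴ = 2.25×10²⁸ W.
S = L/(4πd²) = 3.37×10⁵ W m⁻².
Energy balance: absorbed = emitted ⇒ πR²·S(1−A) = 4πR²·σT_eq⁴, so T_eq⁴ = S(1−A)/(4σ).
T_eq = [3.37×10⁵ × 0.31 / (4 × 5.67×10⁻⁸)]^(1/4) = (4.60×10¹¹)^(1/4) = 824 K.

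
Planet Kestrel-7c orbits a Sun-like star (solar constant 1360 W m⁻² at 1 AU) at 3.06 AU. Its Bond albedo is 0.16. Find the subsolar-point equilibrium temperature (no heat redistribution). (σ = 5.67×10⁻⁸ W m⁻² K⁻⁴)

Flux at 3.06 AU: S = 1360/3.06² = 145 W m⁻².
At the subsolar point the surface absorbs S(1−A) and emits σT⁴ per unit area — no factor of 4, since only the local patch is in balance.
T = [145 × 0.84 / 5.67×10⁻⁸]^(1/4) = (2.15×10⁹)^(1/4) = 215 K.

T_ss ≈ 215 K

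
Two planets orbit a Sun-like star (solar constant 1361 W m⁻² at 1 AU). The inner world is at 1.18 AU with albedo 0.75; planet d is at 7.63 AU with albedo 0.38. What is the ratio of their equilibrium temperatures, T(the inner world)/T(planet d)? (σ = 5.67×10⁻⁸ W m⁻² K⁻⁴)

T₁/T₂ ≈ 2.026

T_eq = [S₀(1−A)/(4σd²)]^(1/4), so T ∝ (1−A)^(1/4) / √d.
T₁ = [1361×0.25/(4×5.67×10⁻⁸×1.18²)]^(1/4) = 181.17 K.
T₂ = [1361×0.62/(4×5.67×10⁻⁸×7.63²)]^(1/4) = 89.41 K.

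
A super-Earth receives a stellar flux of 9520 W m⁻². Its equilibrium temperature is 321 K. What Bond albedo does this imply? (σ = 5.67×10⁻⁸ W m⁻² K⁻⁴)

A ≈ 0.75

From T_eq⁴ = S(1−A)/(4σ): 1−A = 4σT_eq⁴/S.
1−A = 4 × 5.67×10⁻⁸ × (321)⁴ / 9520 = 0.253.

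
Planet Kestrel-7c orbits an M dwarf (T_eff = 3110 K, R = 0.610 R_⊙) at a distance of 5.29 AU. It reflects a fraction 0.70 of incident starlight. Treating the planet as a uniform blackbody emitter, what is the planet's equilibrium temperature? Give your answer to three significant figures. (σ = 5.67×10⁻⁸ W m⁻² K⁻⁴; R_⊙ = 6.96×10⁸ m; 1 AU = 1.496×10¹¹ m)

R_⋆ = 0.610 × 6.96×10⁸ = 4.25×10⁸ m.
d = 5.29 AU = 7.91×10¹¹ m.
L = 4πR_⋆²σT_⋆⁴ = 4π(4.25×10⁸)² × 5.67×10⁻⁸ × (3110)⁴ = 1.20×10²⁵ W.
S = L/(4πd²) = 1.53 W m⁻².
Energy balance: absorbed = emitted ⇒ πR²·S(1−A) = 4πR²·σT_eq⁴, so T_eq⁴ = S(1−A)/(4σ).
T_eq = [1.53 × 0.30 / (4 × 5.67×10⁻⁸)]^(1/4) = (2.02×10⁶)^(1/4) = 37.7 K.

T_eq ≈ 37.7 K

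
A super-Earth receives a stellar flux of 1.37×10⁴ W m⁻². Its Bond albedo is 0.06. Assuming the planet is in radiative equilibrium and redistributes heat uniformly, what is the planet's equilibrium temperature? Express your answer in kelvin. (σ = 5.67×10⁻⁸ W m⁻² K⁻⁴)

T_eq ≈ 488 K

Energy balance: absorbed = emitted ⇒ πR²·S(1−A) = 4πR²·σT_eq⁴, so T_eq⁴ = S(1−A)/(4σ).
T_eq = [1.37×10⁴ × 0.94 / (4 × 5.67×10⁻⁸)]^(1/4) = (5.68×10¹⁰)^(1/4) = 488 K.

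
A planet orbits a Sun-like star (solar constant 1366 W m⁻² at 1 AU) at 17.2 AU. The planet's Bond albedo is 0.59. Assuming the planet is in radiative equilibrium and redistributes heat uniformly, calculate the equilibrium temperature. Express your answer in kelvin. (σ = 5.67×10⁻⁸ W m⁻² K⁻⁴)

Flux at 17.2 AU: S = 1366/17.2² = 4.62 W m⁻².
Energy balance: absorbed = emitted ⇒ πR²·S(1−A) = 4πR²·σT_eq⁴, so T_eq⁴ = S(1−A)/(4σ).
T_eq = [4.62 × 0.41 / (4 × 5.67×10⁻⁸)]^(1/4) = (8.35×10⁶)^(1/4) = 53.8 K.

T_eq ≈ 53.8 K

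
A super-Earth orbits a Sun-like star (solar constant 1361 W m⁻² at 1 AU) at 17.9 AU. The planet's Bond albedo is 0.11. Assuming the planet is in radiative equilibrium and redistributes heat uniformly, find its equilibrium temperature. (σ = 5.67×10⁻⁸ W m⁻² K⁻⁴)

T_eq ≈ 63.9 K

Flux at 17.9 AU: S = 1361/17.9² = 4.25 W m⁻².
Energy balance: absorbed = emitted ⇒ πR²·S(1−A) = 4πR²·σT_eq⁴, so T_eq⁴ = S(1−A)/(4σ).
T_eq = [4.25 × 0.89 / (4 × 5.67×10⁻⁸)]^(1/4) = (1.67×10⁷)^(1/4) = 63.9 K.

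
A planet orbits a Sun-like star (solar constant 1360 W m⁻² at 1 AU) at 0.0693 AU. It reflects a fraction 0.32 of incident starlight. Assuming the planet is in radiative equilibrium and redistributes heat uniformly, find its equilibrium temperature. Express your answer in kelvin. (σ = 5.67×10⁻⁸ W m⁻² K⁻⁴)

Flux at 0.0693 AU: S = 1360/0.0693² = 2.83×10⁵ W m⁻².
Energy balance: absorbed = emitted ⇒ πR²·S(1−A) = 4πR²·σT_eq⁴, so T_eq⁴ = S(1−A)/(4σ).
T_eq = [2.83×10⁵ × 0.68 / (4 × 5.67×10⁻⁸)]^(1/4) = (8.49×10¹¹)^(1/4) = 960 K.

T_eq ≈ 960 K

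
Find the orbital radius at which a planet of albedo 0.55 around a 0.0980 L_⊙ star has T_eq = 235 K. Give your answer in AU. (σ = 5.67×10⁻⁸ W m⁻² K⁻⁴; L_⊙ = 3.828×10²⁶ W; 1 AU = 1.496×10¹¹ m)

d ≈ 0.295 AU

L = 0.0980 × 3.828×10²⁶ = 3.75×10²⁵ W.
From T_eq⁴ = L(1−A)/(16πσd²): d = √[L(1−A)/(16πσT_eq⁴)].
d = √[3.75×10²⁵ × 0.45 / (16π × 5.67×10⁻⁸ × (235)⁴)] = 4.41×10¹⁰ m = 0.295 AU.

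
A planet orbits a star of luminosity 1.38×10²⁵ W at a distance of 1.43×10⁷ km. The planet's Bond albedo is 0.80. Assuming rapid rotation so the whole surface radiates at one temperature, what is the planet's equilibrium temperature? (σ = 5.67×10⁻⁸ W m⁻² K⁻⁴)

d = 1.43×10⁷ km = 1.43×10¹⁰ m.
Flux: S = L/(4πd²) = 1.38×10²⁵/(4π×(1.43×10¹⁰)²) = 5370 W m⁻².
Energy balance: absorbed = emitted ⇒ πR²·S(1−A) = 4πR²·σT_eq⁴, so T_eq⁴ = S(1−A)/(4σ).
T_eq = [5370 × 0.20 / (4 × 5.67×10⁻⁸)]^(1/4) = (4.74×10⁹)^(1/4) = 262 K.

T_eq ≈ 262 K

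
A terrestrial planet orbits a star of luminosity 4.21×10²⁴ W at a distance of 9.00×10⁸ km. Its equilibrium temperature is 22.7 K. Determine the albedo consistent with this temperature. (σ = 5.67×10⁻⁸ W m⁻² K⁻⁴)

A ≈ 0.85

d = 9.00×10⁸ km = 9.00×10¹¹ m.
Flux: S = L/(4πd²) = 4.21×10²⁴/(4π×(9.00×10¹¹)²) = 0.414 W m⁻².
From T_eq⁴ = S(1−A)/(4σ): 1−A = 4σT_eq⁴/S.
1−A = 4 × 5.67×10⁻⁸ × (22.7)⁴ / 0.414 = 0.146.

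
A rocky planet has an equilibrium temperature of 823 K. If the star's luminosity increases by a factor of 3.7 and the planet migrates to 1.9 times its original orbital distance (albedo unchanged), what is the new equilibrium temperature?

T_eq ∝ L^(1/4) · d^(−1/2).
T′ = 823 × 3.7^(1/4) / 1.9^(1/2) = 828 K.

T_eq ≈ 828 K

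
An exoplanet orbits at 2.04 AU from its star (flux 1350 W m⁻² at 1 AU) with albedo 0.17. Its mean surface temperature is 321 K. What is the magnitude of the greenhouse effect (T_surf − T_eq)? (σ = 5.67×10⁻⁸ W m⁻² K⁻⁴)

S = 1350/2.04² = 324.4 W m⁻².
T_eq = [S(1−A)/(4σ)]^(1/4) = [324.4×0.83/(4×5.67×10⁻⁸)]^(1/4) = 185.6 K.
ΔT = T_surf − T_eq = 321 − 185.6.

ΔT ≈ 135.4 K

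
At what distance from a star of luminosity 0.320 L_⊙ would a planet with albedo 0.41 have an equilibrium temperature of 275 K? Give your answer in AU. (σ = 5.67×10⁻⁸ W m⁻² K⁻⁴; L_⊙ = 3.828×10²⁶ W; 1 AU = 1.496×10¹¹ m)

L = 0.320 × 3.828×10²⁶ = 1.22×10²⁶ W.
From T_eq⁴ = L(1−A)/(16πσd²): d = √[L(1−A)/(16πσT_eq⁴)].
d = √[1.22×10²⁶ × 0.59 / (16π × 5.67×10⁻⁸ × (275)⁴)] = 6.66×10¹⁰ m = 0.445 AU.

d ≈ 0.445 AU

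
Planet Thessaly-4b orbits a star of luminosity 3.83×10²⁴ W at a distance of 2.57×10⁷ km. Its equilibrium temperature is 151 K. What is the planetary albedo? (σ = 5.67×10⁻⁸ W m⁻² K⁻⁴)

d = 2.57×10⁷ km = 2.57×10¹⁰ m.
Flux: S = L/(4πd²) = 3.83×10²⁴/(4π×(2.57×10¹⁰)²) = 461 W m⁻².
From T_eq⁴ = S(1−A)/(4σ): 1−A = 4σT_eq⁴/S.
1−A = 4 × 5.67×10⁻⁸ × (151)⁴ / 461 = 0.256.

A ≈ 0.74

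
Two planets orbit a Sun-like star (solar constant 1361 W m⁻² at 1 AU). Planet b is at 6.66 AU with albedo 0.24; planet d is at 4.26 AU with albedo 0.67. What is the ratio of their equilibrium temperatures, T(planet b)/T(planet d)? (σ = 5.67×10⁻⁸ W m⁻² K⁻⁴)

T_eq = [S₀(1−A)/(4σd²)]^(1/4), so T ∝ (1−A)^(1/4) / √d.
T₁ = [1361×0.76/(4×5.67×10⁻⁸×6.66²)]^(1/4) = 100.70 K.
T₂ = [1361×0.33/(4×5.67×10⁻⁸×4.26²)]^(1/4) = 102.21 K.

T₁/T₂ ≈ 0.985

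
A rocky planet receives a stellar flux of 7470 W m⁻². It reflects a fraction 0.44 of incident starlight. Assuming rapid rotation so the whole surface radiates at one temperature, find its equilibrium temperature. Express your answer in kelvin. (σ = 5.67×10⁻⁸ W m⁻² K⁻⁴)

Energy balance: absorbed = emitted ⇒ πR²·S(1−A) = 4πR²·σT_eq⁴, so T_eq⁴ = S(1−A)/(4σ).
T_eq = [7470 × 0.56 / (4 × 5.67×10⁻⁸)]^(1/4) = (1.84×10¹⁰)^(1/4) = 369 K.

T_eq ≈ 369 K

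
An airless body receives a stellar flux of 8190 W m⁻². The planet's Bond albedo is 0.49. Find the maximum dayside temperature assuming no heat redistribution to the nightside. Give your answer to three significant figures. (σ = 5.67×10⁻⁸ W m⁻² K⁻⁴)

T_ss ≈ 521 K

With no redistribution each surface element balances locally: S(1−A) = σT⁴.
T = [8190 × 0.51 / 5.67×10⁻⁸]^(1/4) = (7.37×10¹⁰)^(1/4) = 521 K.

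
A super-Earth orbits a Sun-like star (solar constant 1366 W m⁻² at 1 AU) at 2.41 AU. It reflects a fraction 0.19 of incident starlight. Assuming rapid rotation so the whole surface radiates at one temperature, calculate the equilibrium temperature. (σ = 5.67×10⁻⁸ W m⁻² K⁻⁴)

T_eq ≈ 170 K

Flux at 2.41 AU: S = 1366/2.41² = 235 W m⁻².
Energy balance: absorbed = emitted ⇒ πR²·S(1−A) = 4πR²·σT_eq⁴, so T_eq⁴ = S(1−A)/(4σ).
T_eq = [235 × 0.81 / (4 × 5.67×10⁻⁸)]^(1/4) = (8.40×10⁸)^(1/4) = 170 K.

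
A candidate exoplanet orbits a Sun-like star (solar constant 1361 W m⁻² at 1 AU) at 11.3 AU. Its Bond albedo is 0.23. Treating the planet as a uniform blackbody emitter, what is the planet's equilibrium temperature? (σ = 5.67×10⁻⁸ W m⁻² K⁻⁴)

T_eq ≈ 77.6 K

Flux at 11.3 AU: S = 1361/11.3² = 10.7 W m⁻².
Energy balance: absorbed = emitted ⇒ πR²·S(1−A) = 4πR²·σT_eq⁴, so T_eq⁴ = S(1−A)/(4σ).
T_eq = [10.7 × 0.77 / (4 × 5.67×10⁻⁸)]^(1/4) = (3.62×10⁷)^(1/4) = 77.6 K.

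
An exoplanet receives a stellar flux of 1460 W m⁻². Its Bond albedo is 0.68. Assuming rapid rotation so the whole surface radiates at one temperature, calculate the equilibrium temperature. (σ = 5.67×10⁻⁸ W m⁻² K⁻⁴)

Energy balance: absorbed = emitted ⇒ πR²·S(1−A) = 4πR²·σT_eq⁴, so T_eq⁴ = S(1−A)/(4σ).
T_eq = [1460 × 0.32 / (4 × 5.67×10⁻⁸)]^(1/4) = (2.06×10⁹)^(1/4) = 213 K.

T_eq ≈ 213 K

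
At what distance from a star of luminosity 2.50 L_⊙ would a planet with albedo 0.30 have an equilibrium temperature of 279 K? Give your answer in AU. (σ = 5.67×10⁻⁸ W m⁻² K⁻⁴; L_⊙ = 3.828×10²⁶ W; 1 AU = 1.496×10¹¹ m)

d ≈ 1.32 AU

L = 2.50 × 3.828×10²⁶ = 9.57×10²⁶ W.
From T_eq⁴ = L(1−A)/(16πσd²): d = √[L(1−A)/(16πσT_eq⁴)].
d = √[9.57×10²⁶ × 0.70 / (16π × 5.67×10⁻⁸ × (279)⁴)] = 1.97×10¹¹ m = 1.32 AU.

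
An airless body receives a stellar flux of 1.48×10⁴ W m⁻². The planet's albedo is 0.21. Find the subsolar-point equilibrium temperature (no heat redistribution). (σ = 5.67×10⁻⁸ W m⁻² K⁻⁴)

At the subsolar point the surface absorbs S(1−A) and emits σT⁴ per unit area — no factor of 4, since only the local patch is in balance.
T = [1.48×10⁴ × 0.79 / 5.67×10⁻⁸]^(1/4) = (2.06×10¹¹)^(1/4) = 674 K.

T_ss ≈ 674 K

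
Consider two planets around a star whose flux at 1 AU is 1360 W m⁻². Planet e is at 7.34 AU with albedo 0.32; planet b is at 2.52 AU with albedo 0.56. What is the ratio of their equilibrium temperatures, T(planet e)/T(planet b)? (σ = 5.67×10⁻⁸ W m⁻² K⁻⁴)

T_eq = [S₀(1−A)/(4σd²)]^(1/4), so T ∝ (1−A)^(1/4) / √d.
T₁ = [1360×0.68/(4×5.67×10⁻⁸×7.34²)]^(1/4) = 93.27 K.
T₂ = [1360×0.44/(4×5.67×10⁻⁸×2.52²)]^(1/4) = 142.77 K.

T₁/T₂ ≈ 0.653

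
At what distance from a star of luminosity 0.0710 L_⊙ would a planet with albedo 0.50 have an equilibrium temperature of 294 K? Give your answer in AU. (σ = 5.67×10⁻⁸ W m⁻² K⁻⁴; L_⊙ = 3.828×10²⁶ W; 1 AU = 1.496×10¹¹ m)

L = 0.0710 × 3.828×10²⁶ = 2.72×10²⁵ W.
From T_eq⁴ = L(1−A)/(16πσd²): d = √[L(1−A)/(16πσT_eq⁴)].
d = √[2.72×10²⁵ × 0.50 / (16π × 5.67×10⁻⁸ × (294)⁴)] = 2.53×10¹⁰ m = 0.169 AU.

d ≈ 0.169 AU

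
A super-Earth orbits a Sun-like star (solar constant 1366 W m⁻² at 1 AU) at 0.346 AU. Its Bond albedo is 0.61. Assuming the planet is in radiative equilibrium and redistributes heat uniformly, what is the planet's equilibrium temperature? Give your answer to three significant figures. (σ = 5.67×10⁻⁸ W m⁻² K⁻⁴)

Flux at 0.346 AU: S = 1366/0.346² = 1.14×10⁴ W m⁻².
Energy balance: absorbed = emitted ⇒ πR²·S(1−A) = 4πR²·σT_eq⁴, so T_eq⁴ = S(1−A)/(4σ).
T_eq = [1.14×10⁴ × 0.39 / (4 × 5.67×10⁻⁸)]^(1/4) = (1.96×10¹⁰)^(1/4) = 374 K.

T_eq ≈ 374 K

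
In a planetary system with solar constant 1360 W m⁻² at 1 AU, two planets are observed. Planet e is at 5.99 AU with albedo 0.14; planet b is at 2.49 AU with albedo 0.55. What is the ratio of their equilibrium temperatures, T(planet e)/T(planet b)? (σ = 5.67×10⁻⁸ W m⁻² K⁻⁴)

T_eq = [S₀(1−A)/(4σd²)]^(1/4), so T ∝ (1−A)^(1/4) / √d.
T₁ = [1360×0.86/(4×5.67×10⁻⁸×5.99²)]^(1/4) = 109.49 K.
T₂ = [1360×0.45/(4×5.67×10⁻⁸×2.49²)]^(1/4) = 144.44 K.

T₁/T₂ ≈ 0.758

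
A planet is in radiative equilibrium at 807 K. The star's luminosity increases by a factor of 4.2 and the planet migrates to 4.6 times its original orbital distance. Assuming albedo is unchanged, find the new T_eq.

T_eq ≈ 539 K

T_eq ∝ L^(1/4) · d^(−1/2).
T′ = 807 × 4.2^(1/4) / 4.6^(1/2) = 539 K.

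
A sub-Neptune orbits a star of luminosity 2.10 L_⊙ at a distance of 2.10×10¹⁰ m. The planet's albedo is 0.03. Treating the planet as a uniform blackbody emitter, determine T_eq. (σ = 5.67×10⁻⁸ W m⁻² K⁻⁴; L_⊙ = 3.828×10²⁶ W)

T_eq ≈ 887 K

L = 2.10 × 3.828×10²⁶ = 8.04×10²⁶ W.
Flux: S = L/(4πd²) = 8.04×10²⁶/(4π×(2.10×10¹⁰)²) = 1.45×10⁵ W m⁻².
Energy balance: absorbed = emitted ⇒ πR²·S(1−A) = 4πR²·σT_eq⁴, so T_eq⁴ = S(1−A)/(4σ).
T_eq = [1.45×10⁵ × 0.97 / (4 × 5.67×10⁻⁸)]^(1/4) = (6.20×10¹¹)^(1/4) = 887 K.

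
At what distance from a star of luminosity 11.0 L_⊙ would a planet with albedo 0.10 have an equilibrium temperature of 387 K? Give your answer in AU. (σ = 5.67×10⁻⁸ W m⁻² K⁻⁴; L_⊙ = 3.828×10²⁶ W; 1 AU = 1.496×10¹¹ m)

d ≈ 1.63 AU

L = 11.0 × 3.828×10²⁶ = 4.21×10²⁷ W.
From T_eq⁴ = L(1−A)/(16πσd²): d = √[L(1−A)/(16πσT_eq⁴)].
d = √[4.21×10²⁷ × 0.90 / (16π × 5.67×10⁻⁸ × (387)⁴)] = 2.43×10¹¹ m = 1.63 AU.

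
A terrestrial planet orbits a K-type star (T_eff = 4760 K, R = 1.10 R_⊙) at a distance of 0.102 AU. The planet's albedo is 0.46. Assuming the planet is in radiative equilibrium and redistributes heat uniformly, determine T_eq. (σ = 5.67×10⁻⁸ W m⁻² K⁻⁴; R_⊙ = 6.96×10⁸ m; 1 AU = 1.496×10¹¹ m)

T_eq ≈ 646 K

R_⋆ = 1.10 × 6.96×10⁸ = 7.66×10⁸ m.
d = 0.102 AU = 1.53×10¹⁰ m.
L = 4πR_⋆²σT_⋆⁴ = 4π(7.66×10⁸)² × 5.67×10⁻⁸ × (4760)⁴ = 2.14×10²⁶ W.
S = L/(4πd²) = 7.33×10⁴ W m⁻².
Energy balance: absorbed = emitted ⇒ πR²·S(1−A) = 4πR²·σT_eq⁴, so T_eq⁴ = S(1−A)/(4σ).
T_eq = [7.33×10⁴ × 0.54 / (4 × 5.67×10⁻⁸)]^(1/4) = (1.74×10¹¹)^(1/4) = 646 K.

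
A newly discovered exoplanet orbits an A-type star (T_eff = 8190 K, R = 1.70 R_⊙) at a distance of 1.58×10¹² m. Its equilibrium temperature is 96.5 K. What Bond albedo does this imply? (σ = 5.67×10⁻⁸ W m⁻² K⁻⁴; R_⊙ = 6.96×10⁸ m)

A ≈ 0.86

R_⋆ = 1.70 × 6.96×10⁸ = 1.18×10⁹ m.
L = 4πR_⋆²σT_⋆⁴ = 4π(1.18×10⁹)² × 5.67×10⁻⁸ × (8190)⁴ = 4.49×10²⁷ W.
S = L/(4πd²) = 143 W m⁻².
From T_eq⁴ = S(1−A)/(4σ): 1−A = 4σT_eq⁴/S.
1−A = 4 × 5.67×10⁻⁸ × (96.5)⁴ / 143 = 0.137.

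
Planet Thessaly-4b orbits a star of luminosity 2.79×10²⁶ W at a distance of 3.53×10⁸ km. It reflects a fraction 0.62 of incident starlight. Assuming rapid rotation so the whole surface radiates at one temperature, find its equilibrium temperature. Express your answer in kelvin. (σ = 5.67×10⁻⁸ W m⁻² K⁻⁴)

T_eq ≈ 131 K

d = 3.53×10⁸ km = 3.53×10¹¹ m.
Flux: S = L/(4πd²) = 2.79×10²⁶/(4π×(3.53×10¹¹)²) = 178 W m⁻².
Energy balance: absorbed = emitted ⇒ πR²·S(1−A) = 4πR²·σT_eq⁴, so T_eq⁴ = S(1−A)/(4σ).
T_eq = [178 × 0.38 / (4 × 5.67×10⁻⁸)]^(1/4) = (2.99×10⁸)^(1/4) = 131 K.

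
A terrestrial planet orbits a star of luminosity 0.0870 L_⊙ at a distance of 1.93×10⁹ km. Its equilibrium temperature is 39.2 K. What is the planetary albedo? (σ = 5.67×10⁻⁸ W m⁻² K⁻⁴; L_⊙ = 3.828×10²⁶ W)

A ≈ 0.25

d = 1.93×10⁹ km = 1.93×10¹² m.
L = 0.0870 × 3.828×10²⁶ = 3.33×10²⁵ W.
Flux: S = L/(4πd²) = 3.33×10²⁵/(4π×(1.93×10¹²)²) = 0.711 W m⁻².
From T_eq⁴ = S(1−A)/(4σ): 1−A = 4σT_eq⁴/S.
1−A = 4 × 5.67×10⁻⁸ × (39.2)⁴ / 0.711 = 0.753.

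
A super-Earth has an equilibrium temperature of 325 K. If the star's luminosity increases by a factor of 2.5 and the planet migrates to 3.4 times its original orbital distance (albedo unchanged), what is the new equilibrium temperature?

T_eq ≈ 222 K

T_eq ∝ L^(1/4) · d^(−1/2).
T′ = 325 × 2.5^(1/4) / 3.4^(1/2) = 222 K.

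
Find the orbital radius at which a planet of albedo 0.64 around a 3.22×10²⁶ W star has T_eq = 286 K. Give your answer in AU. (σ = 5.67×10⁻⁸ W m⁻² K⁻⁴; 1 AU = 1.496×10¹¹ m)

d ≈ 0.521 AU

From T_eq⁴ = L(1−A)/(16πσd²): d = √[L(1−A)/(16πσT_eq⁴)].
d = √[3.22×10²⁶ × 0.36 / (16π × 5.67×10⁻⁸ × (286)⁴)] = 7.80×10¹⁰ m = 0.521 AU.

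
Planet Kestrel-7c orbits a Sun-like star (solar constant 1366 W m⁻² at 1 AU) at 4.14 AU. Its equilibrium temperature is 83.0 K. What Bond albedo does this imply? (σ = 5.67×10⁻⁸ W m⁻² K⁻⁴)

Flux at 4.14 AU: S = 1366/4.14² = 79.7 W m⁻².
From T_eq⁴ = S(1−A)/(4σ): 1−A = 4σT_eq⁴/S.
1−A = 4 × 5.67×10⁻⁸ × (83.0)⁴ / 79.7 = 0.135.

A ≈ 0.86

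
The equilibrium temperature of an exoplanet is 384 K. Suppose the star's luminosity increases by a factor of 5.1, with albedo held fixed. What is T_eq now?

T_eq ≈ 577 K

T_eq ∝ L^(1/4) · d^(−1/2).
T′ = 384 × 5.1^(1/4) = 577 K.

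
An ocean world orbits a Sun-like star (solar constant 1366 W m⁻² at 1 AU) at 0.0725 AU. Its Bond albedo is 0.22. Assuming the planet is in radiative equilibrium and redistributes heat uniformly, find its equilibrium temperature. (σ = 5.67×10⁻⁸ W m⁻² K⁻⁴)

Flux at 0.0725 AU: S = 1366/0.0725² = 2.60×10⁵ W m⁻².
Energy balance: absorbed = emitted ⇒ πR²·S(1−A) = 4πR²·σT_eq⁴, so T_eq⁴ = S(1−A)/(4σ).
T_eq = [2.60×10⁵ × 0.78 / (4 × 5.67×10⁻⁸)]^(1/4) = (8.94×10¹¹)^(1/4) = 972 K.

T_eq ≈ 972 K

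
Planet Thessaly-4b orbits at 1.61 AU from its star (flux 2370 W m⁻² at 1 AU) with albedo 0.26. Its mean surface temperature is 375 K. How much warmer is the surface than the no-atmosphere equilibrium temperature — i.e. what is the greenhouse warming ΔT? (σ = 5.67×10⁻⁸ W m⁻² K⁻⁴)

S = 2370/1.61² = 914.3 W m⁻².
T_eq = [S(1−A)/(4σ)]^(1/4) = [914.3×0.74/(4×5.67×10⁻⁸)]^(1/4) = 233.7 K.
ΔT = T_surf − T_eq = 375 − 233.7.

ΔT ≈ 141.3 K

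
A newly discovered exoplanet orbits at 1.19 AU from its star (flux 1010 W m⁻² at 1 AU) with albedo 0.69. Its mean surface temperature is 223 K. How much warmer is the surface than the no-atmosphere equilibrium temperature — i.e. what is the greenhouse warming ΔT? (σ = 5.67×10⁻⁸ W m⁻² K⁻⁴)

S = 1010/1.19² = 713.2 W m⁻².
T_eq = [S(1−A)/(4σ)]^(1/4) = [713.2×0.31/(4×5.67×10⁻⁸)]^(1/4) = 176.7 K.
ΔT = T_surf − T_eq = 223 − 176.7.

ΔT ≈ 46.3 K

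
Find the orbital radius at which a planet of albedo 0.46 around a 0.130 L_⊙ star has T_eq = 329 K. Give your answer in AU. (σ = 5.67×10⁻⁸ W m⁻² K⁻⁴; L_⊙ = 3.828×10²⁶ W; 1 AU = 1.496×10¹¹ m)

d ≈ 0.190 AU

L = 0.130 × 3.828×10²⁶ = 4.98×10²⁵ W.
From T_eq⁴ = L(1−A)/(16πσd²): d = √[L(1−A)/(16πσT_eq⁴)].
d = √[4.98×10²⁵ × 0.54 / (16π × 5.67×10⁻⁸ × (329)⁴)] = 2.84×10¹⁰ m = 0.190 AU.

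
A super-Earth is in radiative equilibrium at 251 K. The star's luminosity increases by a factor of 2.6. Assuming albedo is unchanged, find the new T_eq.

T_eq ∝ L^(1/4) · d^(−1/2).
T′ = 251 × 2.6^(1/4) = 319 K.

T_eq ≈ 319 K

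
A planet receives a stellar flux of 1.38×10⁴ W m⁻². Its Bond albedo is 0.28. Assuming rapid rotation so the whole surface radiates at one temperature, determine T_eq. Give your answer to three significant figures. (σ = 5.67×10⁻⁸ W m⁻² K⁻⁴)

T_eq ≈ 458 K

Energy balance: absorbed = emitted ⇒ πR²·S(1−A) = 4πR²·σT_eq⁴, so T_eq⁴ = S(1−A)/(4σ).
T_eq = [1.38×10⁴ × 0.72 / (4 × 5.67×10⁻⁸)]^(1/4) = (4.38×10¹⁰)^(1/4) = 458 K.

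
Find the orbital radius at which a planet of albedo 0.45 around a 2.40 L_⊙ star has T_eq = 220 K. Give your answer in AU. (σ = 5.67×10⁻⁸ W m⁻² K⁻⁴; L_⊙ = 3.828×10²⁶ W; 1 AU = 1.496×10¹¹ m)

d ≈ 1.84 AU

L = 2.40 × 3.828×10²⁶ = 9.19×10²⁶ W.
From T_eq⁴ = L(1−A)/(16πσd²): d = √[L(1−A)/(16πσT_eq⁴)].
d = √[9.19×10²⁶ × 0.55 / (16π × 5.67×10⁻⁸ × (220)⁴)] = 2.75×10¹¹ m = 1.84 AU.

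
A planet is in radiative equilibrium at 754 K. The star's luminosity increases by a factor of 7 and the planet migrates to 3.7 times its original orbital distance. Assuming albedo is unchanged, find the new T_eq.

T_eq ∝ L^(1/4) · d^(−1/2).
T′ = 754 × 7^(1/4) / 3.7^(1/2) = 638 K.

T_eq ≈ 638 K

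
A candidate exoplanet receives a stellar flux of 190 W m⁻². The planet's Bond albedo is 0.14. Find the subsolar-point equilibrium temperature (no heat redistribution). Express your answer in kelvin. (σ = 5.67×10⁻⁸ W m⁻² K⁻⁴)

At the subsolar point the surface absorbs S(1−A) and emits σT⁴ per unit area — no factor of 4, since only the local patch is in balance.
T = [190 × 0.86 / 5.67×10⁻⁸]^(1/4) = (2.88×10⁹)^(1/4) = 232 K.

T_ss ≈ 232 K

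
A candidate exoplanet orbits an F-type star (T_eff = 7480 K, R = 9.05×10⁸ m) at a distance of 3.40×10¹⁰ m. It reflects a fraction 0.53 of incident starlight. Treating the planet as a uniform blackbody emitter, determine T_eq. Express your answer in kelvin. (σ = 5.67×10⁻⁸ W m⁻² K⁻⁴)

T_eq ≈ 714 K

L = 4πR_⋆²σT_⋆⁴ = 4π(9.05×10⁸)² × 5.67×10⁻⁸ × (7480)⁴ = 1.83×10²⁷ W.
S = L/(4πd²) = 1.26×10⁵ W m⁻².
Energy balance: absorbed = emitted ⇒ πR²·S(1−A) = 4πR²·σT_eq⁴, so T_eq⁴ = S(1−A)/(4σ).
T_eq = [1.26×10⁵ × 0.47 / (4 × 5.67×10⁻⁸)]^(1/4) = (2.61×10¹¹)^(1/4) = 714 K.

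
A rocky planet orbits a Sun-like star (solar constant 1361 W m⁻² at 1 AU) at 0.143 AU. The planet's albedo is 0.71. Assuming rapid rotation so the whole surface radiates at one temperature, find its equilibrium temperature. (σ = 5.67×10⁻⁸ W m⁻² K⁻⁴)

T_eq ≈ 540 K

Flux at 0.143 AU: S = 1361/0.143² = 6.66×10⁴ W m⁻².
Energy balance: absorbed = emitted ⇒ πR²·S(1−A) = 4πR²·σT_eq⁴, so T_eq⁴ = S(1−A)/(4σ).
T_eq = [6.66×10⁴ × 0.29 / (4 × 5.67×10⁻⁸)]^(1/4) = (8.51×10¹⁰)^(1/4) = 540 K.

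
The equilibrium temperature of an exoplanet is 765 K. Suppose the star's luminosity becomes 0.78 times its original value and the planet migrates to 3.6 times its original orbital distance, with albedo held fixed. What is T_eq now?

T_eq ≈ 379 K

T_eq ∝ L^(1/4) · d^(−1/2).
T′ = 765 × 0.78^(1/4) / 3.6^(1/2) = 379 K.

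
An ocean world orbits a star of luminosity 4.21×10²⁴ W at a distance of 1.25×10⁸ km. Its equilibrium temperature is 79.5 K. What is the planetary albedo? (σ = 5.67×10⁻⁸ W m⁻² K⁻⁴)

d = 1.25×10⁸ km = 1.25×10¹¹ m.
Flux: S = L/(4πd²) = 4.21×10²⁴/(4π×(1.25×10¹¹)²) = 21.4 W m⁻².
From T_eq⁴ = S(1−A)/(4σ): 1−A = 4σT_eq⁴/S.
1−A = 4 × 5.67×10⁻⁸ × (79.5)⁴ / 21.4 = 0.423.

A ≈ 0.58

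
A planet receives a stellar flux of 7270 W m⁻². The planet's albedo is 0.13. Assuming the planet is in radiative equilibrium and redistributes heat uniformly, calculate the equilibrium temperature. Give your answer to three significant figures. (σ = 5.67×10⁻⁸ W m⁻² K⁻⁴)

Energy balance: absorbed = emitted ⇒ πR²·S(1−A) = 4πR²·σT_eq⁴, so T_eq⁴ = S(1−A)/(4σ).
T_eq = [7270 × 0.87 / (4 × 5.67×10⁻⁸)]^(1/4) = (2.79×10¹⁰)^(1/4) = 409 K.

T_eq ≈ 409 K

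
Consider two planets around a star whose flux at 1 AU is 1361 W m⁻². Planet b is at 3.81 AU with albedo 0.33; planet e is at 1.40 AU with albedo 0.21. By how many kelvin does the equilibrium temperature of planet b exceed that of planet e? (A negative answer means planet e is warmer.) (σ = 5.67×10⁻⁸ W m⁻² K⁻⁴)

ΔT ≈ -92.8 K

T_eq = [S₀(1−A)/(4σd²)]^(1/4), so T ∝ (1−A)^(1/4) / √d.
T₁ = [1361×0.67/(4×5.67×10⁻⁸×3.81²)]^(1/4) = 129.01 K.
T₂ = [1361×0.79/(4×5.67×10⁻⁸×1.40²)]^(1/4) = 221.77 K.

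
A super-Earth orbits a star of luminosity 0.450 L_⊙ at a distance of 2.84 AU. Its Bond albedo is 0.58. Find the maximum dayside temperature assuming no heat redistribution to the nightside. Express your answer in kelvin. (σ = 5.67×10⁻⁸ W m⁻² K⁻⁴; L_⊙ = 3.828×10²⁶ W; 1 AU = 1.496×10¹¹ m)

d = 2.84 AU = 4.25×10¹¹ m.
L = 0.450 × 3.828×10²⁶ = 1.72×10²⁶ W.
Flux: S = L/(4πd²) = 1.72×10²⁶/(4π×(4.25×10¹¹)²) = 75.9 W m⁻².
With no redistribution each surface element balances locally: S(1−A) = σT⁴.
T = [75.9 × 0.42 / 5.67×10⁻⁸]^(1/4) = (5.63×10⁸)^(1/4) = 154 K.

T_ss ≈ 154 K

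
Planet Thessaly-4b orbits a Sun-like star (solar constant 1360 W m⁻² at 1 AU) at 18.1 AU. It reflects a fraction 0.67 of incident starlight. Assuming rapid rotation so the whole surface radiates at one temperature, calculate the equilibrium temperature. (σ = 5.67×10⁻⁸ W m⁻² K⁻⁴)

Flux at 18.1 AU: S = 1360/18.1² = 4.15 W m⁻².
Energy balance: absorbed = emitted ⇒ πR²·S(1−A) = 4πR²·σT_eq⁴, so T_eq⁴ = S(1−A)/(4σ).
T_eq = [4.15 × 0.33 / (4 × 5.67×10⁻⁸)]^(1/4) = (6.04×10⁶)^(1/4) = 49.6 K.

T_eq ≈ 49.6 K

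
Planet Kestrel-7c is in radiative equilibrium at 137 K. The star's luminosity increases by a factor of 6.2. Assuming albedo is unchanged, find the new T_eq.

T_eq ≈ 216 K

T_eq ∝ L^(1/4) · d^(−1/2).
T′ = 137 × 6.2^(1/4) = 216 K.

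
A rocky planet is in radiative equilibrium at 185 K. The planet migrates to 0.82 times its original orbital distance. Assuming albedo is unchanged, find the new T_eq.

T_eq ≈ 204 K

T_eq ∝ L^(1/4) · d^(−1/2).
T′ = 185 / 0.82^(1/2) = 204 K.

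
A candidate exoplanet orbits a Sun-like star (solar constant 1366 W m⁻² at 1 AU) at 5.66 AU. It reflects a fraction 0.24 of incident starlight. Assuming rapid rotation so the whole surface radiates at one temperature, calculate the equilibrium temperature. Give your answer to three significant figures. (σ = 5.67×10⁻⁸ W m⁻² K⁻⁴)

T_eq ≈ 109 K

Flux at 5.66 AU: S = 1366/5.66² = 42.6 W m⁻².
Energy balance: absorbed = emitted ⇒ πR²·S(1−A) = 4πR²·σT_eq⁴, so T_eq⁴ = S(1−A)/(4σ).
T_eq = [42.6 × 0.76 / (4 × 5.67×10⁻⁸)]^(1/4) = (1.43×10⁸)^(1/4) = 109 K.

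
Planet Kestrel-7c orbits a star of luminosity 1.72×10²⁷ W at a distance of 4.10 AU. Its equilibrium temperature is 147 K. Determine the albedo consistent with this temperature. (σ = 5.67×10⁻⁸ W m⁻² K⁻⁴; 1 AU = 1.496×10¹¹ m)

d = 4.10 AU = 6.13×10¹¹ m.
Flux: S = L/(4πd²) = 1.72×10²⁷/(4π×(6.13×10¹¹)²) = 364 W m⁻².
From T_eq⁴ = S(1−A)/(4σ): 1−A = 4σT_eq⁴/S.
1−A = 4 × 5.67×10⁻⁸ × (147)⁴ / 364 = 0.291.

A ≈ 0.71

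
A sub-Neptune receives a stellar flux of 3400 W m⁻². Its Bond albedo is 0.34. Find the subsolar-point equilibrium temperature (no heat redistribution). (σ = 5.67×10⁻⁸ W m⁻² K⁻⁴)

At the subsolar point the surface absorbs S(1−A) and emits σT⁴ per unit area — no factor of 4, since only the local patch is in balance.
T = [3400 × 0.66 / 5.67×10⁻⁸]^(1/4) = (3.96×10¹⁰)^(1/4) = 446 K.

T_ss ≈ 446 K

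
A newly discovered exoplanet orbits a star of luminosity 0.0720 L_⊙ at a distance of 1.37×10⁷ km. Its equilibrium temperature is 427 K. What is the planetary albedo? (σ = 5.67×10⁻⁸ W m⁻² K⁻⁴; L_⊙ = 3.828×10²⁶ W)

d = 1.37×10⁷ km = 1.37×10¹⁰ m.
L = 0.0720 × 3.828×10²⁶ = 2.76×10²⁵ W.
Flux: S = L/(4πd²) = 2.76×10²⁵/(4π×(1.37×10¹⁰)²) = 1.17×10⁴ W m⁻².
From T_eq⁴ = S(1−A)/(4σ): 1−A = 4σT_eq⁴/S.
1−A = 4 × 5.67×10⁻⁸ × (427)⁴ / 1.17×10⁴ = 0.645.

A ≈ 0.35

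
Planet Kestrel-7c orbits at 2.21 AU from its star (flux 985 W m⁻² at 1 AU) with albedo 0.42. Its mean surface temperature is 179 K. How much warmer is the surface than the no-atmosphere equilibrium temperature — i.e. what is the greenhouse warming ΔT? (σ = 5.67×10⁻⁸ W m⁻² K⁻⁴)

ΔT ≈ 28.3 K

S = 985/2.21² = 201.7 W m⁻².
T_eq = [S(1−A)/(4σ)]^(1/4) = [201.7×0.58/(4×5.67×10⁻⁸)]^(1/4) = 150.7 K.
ΔT = T_surf − T_eq = 179 − 150.7.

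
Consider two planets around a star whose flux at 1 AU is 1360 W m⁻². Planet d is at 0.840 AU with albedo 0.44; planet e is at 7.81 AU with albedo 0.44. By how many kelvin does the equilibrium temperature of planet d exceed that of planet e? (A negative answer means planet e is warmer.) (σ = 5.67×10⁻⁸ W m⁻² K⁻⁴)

T_eq = [S₀(1−A)/(4σd²)]^(1/4), so T ∝ (1−A)^(1/4) / √d.
T₁ = [1360×0.56/(4×5.67×10⁻⁸×0.840²)]^(1/4) = 262.65 K.
T₂ = [1360×0.56/(4×5.67×10⁻⁸×7.81²)]^(1/4) = 86.14 K.

ΔT ≈ 176.5 K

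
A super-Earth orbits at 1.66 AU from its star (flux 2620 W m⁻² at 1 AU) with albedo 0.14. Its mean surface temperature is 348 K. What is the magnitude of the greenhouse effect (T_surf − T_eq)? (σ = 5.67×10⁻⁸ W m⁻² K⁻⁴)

S = 2620/1.66² = 950.8 W m⁻².
T_eq = [S(1−A)/(4σ)]^(1/4) = [950.8×0.86/(4×5.67×10⁻⁸)]^(1/4) = 245.0 K.
ΔT = T_surf − T_eq = 348 − 245.0.

ΔT ≈ 103.0 K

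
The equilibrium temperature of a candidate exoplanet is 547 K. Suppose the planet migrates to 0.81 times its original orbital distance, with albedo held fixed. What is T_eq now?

T_eq ≈ 608 K

T_eq ∝ L^(1/4) · d^(−1/2).
T′ = 547 / 0.81^(1/2) = 608 K.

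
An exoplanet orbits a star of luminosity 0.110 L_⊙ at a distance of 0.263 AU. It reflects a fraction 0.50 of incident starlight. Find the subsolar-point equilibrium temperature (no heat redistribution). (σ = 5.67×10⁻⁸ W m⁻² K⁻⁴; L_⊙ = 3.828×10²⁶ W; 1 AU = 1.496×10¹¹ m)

d = 0.263 AU = 3.93×10¹⁰ m.
L = 0.110 × 3.828×10²⁶ = 4.21×10²⁵ W.
Flux: S = L/(4πd²) = 4.21×10²⁵/(4π×(3.93×10¹⁰)²) = 2160 W m⁻².
At the subsolar point the surface absorbs S(1−A) and emits σT⁴ per unit area — no factor of 4, since only the local patch is in balance.
T = [2160 × 0.50 / 5.67×10⁻⁸]^(1/4) = (1.91×10¹⁰)^(1/4) = 372 K.

T_ss ≈ 372 K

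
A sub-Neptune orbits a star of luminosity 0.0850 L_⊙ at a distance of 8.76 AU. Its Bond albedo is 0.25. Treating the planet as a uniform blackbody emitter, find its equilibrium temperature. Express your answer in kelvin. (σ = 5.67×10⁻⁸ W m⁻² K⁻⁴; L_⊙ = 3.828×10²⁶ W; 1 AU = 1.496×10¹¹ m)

d = 8.76 AU = 1.31×10¹² m.
L = 0.0850 × 3.828×10²⁶ = 3.25×10²⁵ W.
Flux: S = L/(4πd²) = 3.25×10²⁵/(4π×(1.31×10¹²)²) = 1.51 W m⁻².
Energy balance: absorbed = emitted ⇒ πR²·S(1−A) = 4πR²·σT_eq⁴, so T_eq⁴ = S(1−A)/(4σ).
T_eq = [1.51 × 0.75 / (4 × 5.67×10⁻⁸)]^(1/4) = (4.99×10⁶)^(1/4) = 47.3 K.

T_eq ≈ 47.3 K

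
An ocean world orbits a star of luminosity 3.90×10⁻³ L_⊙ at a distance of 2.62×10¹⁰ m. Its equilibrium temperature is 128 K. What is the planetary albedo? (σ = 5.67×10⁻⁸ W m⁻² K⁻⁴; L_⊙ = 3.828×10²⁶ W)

A ≈ 0.65

L = 3.90×10⁻³ × 3.828×10²⁶ = 1.49×10²⁴ W.
Flux: S = L/(4πd²) = 1.49×10²⁴/(4π×(2.62×10¹⁰)²) = 173 W m⁻².
From T_eq⁴ = S(1−A)/(4σ): 1−A = 4σT_eq⁴/S.
1−A = 4 × 5.67×10⁻⁸ × (128)⁴ / 173 = 0.352.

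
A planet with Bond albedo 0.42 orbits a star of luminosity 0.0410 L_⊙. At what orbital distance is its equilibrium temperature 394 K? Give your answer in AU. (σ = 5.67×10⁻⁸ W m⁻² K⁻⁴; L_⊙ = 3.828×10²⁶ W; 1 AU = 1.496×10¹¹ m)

d ≈ 0.0770 AU

L = 0.0410 × 3.828×10²⁶ = 1.57×10²⁵ W.
From T_eq⁴ = L(1−A)/(16πσd²): d = √[L(1−A)/(16πσT_eq⁴)].
d = √[1.57×10²⁵ × 0.58 / (16π × 5.67×10⁻⁸ × (394)⁴)] = 1.15×10¹⁰ m = 0.0770 AU.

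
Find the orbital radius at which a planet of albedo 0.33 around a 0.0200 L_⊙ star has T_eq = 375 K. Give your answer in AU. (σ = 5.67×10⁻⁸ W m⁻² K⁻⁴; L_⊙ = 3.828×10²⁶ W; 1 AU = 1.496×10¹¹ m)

d ≈ 0.0638 AU

L = 0.0200 × 3.828×10²⁶ = 7.66×10²⁴ W.
From T_eq⁴ = L(1−A)/(16πσd²): d = √[L(1−A)/(16πσT_eq⁴)].
d = √[7.66×10²⁴ × 0.67 / (16π × 5.67×10⁻⁸ × (375)⁴)] = 9.54×10⁹ m = 0.0638 AU.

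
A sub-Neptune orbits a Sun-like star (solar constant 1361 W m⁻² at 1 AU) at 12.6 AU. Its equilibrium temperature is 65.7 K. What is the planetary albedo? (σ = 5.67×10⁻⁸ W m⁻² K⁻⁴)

Flux at 12.6 AU: S = 1361/12.6² = 8.57 W m⁻².
From T_eq⁴ = S(1−A)/(4σ): 1−A = 4σT_eq⁴/S.
1−A = 4 × 5.67×10⁻⁸ × (65.7)⁴ / 8.57 = 0.493.

A ≈ 0.51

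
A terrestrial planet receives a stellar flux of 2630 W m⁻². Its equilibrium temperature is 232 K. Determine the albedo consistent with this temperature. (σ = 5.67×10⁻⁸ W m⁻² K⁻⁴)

A ≈ 0.75

From T_eq⁴ = S(1−A)/(4σ): 1−A = 4σT_eq⁴/S.
1−A = 4 × 5.67×10⁻⁸ × (232)⁴ / 2630 = 0.250.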